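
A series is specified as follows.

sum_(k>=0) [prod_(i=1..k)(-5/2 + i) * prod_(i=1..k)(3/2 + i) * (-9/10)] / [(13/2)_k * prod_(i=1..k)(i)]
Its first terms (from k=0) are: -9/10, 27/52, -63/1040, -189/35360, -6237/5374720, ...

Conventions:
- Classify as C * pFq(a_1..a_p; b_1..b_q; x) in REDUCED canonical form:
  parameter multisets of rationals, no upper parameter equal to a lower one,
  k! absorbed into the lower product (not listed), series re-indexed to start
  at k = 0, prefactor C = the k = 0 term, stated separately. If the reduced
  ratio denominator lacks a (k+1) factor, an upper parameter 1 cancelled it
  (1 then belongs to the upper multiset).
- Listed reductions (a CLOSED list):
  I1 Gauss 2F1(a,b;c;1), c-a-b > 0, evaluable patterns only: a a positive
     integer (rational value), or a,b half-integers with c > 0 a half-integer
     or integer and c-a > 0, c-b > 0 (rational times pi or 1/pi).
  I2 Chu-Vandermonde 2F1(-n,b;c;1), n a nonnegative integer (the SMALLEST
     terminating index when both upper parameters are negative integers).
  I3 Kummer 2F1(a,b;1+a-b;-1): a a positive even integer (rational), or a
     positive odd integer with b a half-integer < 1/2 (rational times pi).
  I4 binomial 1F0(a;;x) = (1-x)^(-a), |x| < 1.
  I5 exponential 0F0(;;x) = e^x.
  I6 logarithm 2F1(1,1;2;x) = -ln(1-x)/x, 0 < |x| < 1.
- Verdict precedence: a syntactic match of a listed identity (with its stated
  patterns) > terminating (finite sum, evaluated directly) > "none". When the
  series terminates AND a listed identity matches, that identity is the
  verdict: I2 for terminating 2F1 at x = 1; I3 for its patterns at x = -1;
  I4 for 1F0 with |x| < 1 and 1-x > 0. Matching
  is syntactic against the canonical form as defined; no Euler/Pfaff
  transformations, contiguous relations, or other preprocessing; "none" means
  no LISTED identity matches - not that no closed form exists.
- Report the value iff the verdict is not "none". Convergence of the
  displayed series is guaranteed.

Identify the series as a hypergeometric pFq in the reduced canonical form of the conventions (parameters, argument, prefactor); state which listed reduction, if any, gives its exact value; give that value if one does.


Canonical form: C = -9/10 times 2F1 with upper {-3/2, 5/2}, lower {13/2}, x = 1. Verdict: the half-integer Gauss pattern (I1) applies (x = 1; upper {-3/2, 5/2} half-integers, c = 13/2 in the evaluable pattern). Exact value: (-18711/131072) * pi.

First insight: t_0 = -9/10 here, and the running product (C = -9/10) telescopes to a rising factorial.
Step ratio: r(k) = 1 * (k-3/2) (k+5/2) / [(k+13/2) (k+1)] - rational; roots negated = parameters, x = 1, C = -9/10.


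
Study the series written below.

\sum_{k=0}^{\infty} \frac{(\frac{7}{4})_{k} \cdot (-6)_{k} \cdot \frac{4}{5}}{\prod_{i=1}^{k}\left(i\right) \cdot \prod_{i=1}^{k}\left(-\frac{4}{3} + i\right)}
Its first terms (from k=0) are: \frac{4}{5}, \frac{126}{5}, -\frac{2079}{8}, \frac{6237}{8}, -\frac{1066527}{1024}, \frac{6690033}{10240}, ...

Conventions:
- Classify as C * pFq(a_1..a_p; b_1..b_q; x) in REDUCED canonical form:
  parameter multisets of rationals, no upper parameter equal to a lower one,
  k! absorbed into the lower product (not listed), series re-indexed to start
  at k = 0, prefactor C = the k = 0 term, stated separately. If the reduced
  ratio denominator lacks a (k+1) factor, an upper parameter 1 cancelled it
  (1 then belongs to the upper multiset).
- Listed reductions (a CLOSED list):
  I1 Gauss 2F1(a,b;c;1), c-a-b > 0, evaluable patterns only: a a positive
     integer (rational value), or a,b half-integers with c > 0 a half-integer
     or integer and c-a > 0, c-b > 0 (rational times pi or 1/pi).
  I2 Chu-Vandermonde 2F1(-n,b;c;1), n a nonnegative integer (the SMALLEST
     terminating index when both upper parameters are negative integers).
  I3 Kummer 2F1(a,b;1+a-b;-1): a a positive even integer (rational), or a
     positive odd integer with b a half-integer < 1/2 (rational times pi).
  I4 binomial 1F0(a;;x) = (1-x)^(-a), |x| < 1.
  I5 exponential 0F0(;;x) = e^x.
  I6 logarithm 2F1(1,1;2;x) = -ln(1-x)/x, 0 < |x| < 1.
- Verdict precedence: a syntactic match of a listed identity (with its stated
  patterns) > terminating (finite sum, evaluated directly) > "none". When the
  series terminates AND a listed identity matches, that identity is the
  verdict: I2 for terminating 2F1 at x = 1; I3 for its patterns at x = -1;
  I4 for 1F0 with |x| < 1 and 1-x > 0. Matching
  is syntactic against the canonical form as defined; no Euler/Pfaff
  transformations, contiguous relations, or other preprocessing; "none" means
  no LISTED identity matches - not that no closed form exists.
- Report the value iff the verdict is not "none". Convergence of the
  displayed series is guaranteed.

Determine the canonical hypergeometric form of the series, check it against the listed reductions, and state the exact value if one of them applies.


At argument 1: a 2F1 with upper {-6, \frac{7}{4}}, lower {-\frac{1}{3}}, scaled by C = \frac{4}{5}. Verdict (x = 1): Chu-Vandermonde (I2) applies (terminating 2F1 at x = 1 with n = 6, b = 7/4, c = -\frac{1}{3}). Its exact value is \frac{1495}{32768}.

Key step: with t_0 = \frac{4}{5}, the product of the first k integers (prefactor 4/5) is k!.
Ratio: r(k) = 1 * (k-6) (k+\frac{7}{4}) / [(k-\frac{1}{3}) (k+1)] - rational; roots negated = parameters, x = 1, C = \frac{4}{5}.


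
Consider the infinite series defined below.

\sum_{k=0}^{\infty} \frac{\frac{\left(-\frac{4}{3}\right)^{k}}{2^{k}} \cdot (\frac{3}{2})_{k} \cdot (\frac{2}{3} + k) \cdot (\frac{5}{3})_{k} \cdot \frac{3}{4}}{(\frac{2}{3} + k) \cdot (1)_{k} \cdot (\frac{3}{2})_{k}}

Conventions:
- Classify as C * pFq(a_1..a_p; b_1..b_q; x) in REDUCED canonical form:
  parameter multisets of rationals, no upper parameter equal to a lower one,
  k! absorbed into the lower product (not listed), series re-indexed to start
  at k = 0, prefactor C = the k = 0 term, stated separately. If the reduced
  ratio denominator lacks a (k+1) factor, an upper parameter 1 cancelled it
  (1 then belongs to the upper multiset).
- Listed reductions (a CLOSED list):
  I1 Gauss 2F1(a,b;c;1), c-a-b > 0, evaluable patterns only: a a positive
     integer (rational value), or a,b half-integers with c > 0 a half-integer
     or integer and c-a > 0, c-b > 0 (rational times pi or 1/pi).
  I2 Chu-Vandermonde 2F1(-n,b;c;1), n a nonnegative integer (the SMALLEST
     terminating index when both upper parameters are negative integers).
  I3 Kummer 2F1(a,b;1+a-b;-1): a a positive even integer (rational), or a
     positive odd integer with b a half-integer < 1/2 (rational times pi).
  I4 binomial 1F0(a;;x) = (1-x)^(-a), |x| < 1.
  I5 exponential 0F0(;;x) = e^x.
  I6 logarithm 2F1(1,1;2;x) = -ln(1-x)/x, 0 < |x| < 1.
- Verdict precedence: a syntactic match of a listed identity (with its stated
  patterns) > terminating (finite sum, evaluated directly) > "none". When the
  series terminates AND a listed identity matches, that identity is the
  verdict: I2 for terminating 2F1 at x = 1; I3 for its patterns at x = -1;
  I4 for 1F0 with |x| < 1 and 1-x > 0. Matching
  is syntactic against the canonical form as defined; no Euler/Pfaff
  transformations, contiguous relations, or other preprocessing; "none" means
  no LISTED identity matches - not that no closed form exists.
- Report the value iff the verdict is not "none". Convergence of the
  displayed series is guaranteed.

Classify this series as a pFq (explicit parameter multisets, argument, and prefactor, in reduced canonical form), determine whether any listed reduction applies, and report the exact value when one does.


The series (x = -\frac{2}{3}) is 1F0: upper {\frac{5}{3}}, lower {-}, prefactor \frac{3}{4}. Verdict at x = -\frac{2}{3}: the I4 binomial reduction matches (the 1F0 binomial series: exponent -5/3, x = -\frac{2}{3}). Exact value: \frac{3}{4} \cdot \left(\frac{5}{3}\right)^{-\frac{5}{3}}.

Key step: x = -\frac{2}{3} and the two k-th powers (C = 3/4, x = -2/3) combine into one argument.
Ratio: r(k) = -\frac{2}{3} * (k+\frac{5}{3}) / [(k+1)] ; factor over Q: parameters, x = -\frac{2}{3}, and C = \frac{3}{4}.


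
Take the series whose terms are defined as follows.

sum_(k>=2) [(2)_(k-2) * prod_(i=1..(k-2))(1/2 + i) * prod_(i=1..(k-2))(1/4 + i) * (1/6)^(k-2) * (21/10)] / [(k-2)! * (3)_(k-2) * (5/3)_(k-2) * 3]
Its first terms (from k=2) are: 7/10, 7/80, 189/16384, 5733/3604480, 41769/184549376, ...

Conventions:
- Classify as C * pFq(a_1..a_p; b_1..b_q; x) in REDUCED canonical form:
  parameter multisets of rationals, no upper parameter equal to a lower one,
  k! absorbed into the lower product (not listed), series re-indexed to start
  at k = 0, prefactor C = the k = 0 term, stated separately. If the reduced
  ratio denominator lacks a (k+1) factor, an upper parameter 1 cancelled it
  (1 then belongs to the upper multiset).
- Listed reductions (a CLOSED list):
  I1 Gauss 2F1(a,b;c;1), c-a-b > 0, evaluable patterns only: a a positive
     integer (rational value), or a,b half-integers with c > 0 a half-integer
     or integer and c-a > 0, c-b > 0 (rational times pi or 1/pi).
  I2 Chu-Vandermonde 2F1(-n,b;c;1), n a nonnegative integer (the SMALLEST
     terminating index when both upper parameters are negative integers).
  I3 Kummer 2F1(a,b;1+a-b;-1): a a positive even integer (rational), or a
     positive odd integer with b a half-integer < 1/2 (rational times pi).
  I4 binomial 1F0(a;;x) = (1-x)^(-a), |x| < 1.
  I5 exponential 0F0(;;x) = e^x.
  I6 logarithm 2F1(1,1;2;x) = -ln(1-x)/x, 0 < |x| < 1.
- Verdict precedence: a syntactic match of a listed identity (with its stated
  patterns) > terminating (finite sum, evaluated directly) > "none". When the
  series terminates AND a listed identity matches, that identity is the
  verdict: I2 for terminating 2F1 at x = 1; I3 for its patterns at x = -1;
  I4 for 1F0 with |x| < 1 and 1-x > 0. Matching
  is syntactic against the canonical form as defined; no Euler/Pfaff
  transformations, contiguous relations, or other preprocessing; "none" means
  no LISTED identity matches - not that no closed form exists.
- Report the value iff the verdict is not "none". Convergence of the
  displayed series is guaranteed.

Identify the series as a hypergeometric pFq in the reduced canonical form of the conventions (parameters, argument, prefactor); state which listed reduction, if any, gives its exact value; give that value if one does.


Key step: t_0 being 7/10, the running product (prefactor 7/10) telescopes to a rising factorial.
Consecutive-term ratio: r(k) = (1/6) * (k+5/4) (k+3/2) (k+2) / [(k+5/3) (k+3) (k+1)] - rational; roots negated = parameters, x = (1/6), C = 7/10.

This is 7/10 * 3F2(5/4, 3/2, 2; 5/3, 3; 1/6) in reduced canonical form. Verdict: none. A 3F2 with upper {5/4, 3/2, 2} fits none of I1-I6 at x = 1/6; the sum runs forever.


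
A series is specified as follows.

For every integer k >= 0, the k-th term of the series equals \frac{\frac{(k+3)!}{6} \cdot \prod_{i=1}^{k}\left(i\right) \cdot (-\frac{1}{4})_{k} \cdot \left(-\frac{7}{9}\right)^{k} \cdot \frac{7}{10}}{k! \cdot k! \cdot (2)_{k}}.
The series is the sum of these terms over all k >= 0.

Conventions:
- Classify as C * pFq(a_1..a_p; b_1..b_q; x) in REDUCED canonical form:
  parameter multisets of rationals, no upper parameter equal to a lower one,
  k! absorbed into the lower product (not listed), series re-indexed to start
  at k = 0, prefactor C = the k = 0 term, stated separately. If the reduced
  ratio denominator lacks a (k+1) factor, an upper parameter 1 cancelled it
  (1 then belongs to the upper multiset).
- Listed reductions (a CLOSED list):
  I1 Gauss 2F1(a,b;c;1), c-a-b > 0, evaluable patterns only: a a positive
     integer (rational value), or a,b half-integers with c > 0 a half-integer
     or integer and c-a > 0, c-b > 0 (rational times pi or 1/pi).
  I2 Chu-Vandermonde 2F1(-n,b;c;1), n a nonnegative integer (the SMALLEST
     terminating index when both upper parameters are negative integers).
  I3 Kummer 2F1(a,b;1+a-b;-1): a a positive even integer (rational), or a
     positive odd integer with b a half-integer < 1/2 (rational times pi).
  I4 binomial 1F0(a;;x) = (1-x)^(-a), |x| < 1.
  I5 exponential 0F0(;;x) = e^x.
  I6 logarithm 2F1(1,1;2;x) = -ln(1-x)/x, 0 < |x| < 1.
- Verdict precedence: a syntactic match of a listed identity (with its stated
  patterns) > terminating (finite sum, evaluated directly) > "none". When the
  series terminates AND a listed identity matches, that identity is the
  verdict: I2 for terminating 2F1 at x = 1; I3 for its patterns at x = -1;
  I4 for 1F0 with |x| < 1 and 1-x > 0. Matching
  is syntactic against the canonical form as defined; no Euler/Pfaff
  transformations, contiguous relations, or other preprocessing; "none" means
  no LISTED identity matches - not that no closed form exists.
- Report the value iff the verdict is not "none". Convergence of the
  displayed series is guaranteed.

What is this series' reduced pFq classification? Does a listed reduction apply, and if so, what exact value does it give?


This is \frac{7}{10} * 2F1(-\frac{1}{4}, 4; 2; -\frac{7}{9}) in reduced canonical form. Verdict: none. A 2F1 with upper {-\frac{1}{4}, 4} fits none of I1-I6 at x = -\frac{7}{9}; the sum runs forever.

First insight: from the first term \frac{7}{10}: the factorial ratio (prefactor 7/10) (k+a-1)!/(a-1)! is a rising factorial (a)_k.
Consecutive-term ratio: r(k) = -\frac{7}{9} * (k-\frac{1}{4}) (k+4) / [(k+2) (k+1)] - rational in k, leading ratio -\frac{7}{9}; with t_0 = \frac{7}{10}, classification follows.


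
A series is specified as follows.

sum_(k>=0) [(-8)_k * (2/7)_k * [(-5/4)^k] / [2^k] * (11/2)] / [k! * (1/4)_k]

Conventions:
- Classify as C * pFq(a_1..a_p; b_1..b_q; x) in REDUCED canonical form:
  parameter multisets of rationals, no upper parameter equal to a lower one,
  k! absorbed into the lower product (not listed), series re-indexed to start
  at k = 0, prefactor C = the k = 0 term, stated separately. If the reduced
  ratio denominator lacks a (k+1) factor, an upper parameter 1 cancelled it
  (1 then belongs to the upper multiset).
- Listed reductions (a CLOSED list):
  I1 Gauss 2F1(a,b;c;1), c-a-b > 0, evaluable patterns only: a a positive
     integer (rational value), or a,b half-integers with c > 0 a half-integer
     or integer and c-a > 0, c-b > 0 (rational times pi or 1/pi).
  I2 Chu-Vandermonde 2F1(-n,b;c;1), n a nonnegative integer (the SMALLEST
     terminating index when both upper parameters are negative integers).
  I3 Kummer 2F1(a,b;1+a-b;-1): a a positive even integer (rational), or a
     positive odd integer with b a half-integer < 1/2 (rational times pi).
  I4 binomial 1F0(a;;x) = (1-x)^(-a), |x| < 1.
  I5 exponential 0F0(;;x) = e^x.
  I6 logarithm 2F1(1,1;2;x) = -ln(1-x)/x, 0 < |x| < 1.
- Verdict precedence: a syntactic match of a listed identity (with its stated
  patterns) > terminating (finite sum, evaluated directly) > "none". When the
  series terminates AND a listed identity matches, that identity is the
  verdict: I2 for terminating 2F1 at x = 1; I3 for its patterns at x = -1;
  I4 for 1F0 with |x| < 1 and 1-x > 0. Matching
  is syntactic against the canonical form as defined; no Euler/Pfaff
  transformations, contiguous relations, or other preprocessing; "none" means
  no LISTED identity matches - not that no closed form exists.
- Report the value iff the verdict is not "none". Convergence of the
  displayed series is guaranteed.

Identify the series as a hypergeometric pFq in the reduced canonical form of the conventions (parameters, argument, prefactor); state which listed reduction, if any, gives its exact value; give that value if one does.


At argument -5/8: a 2F1 with upper {-8, 2/7}, lower {1/4}, scaled by C = 11/2. Verdict: terminating at k = 8: the factor (-8)_k kills every later term; summing the 9 survivors is exact. Value: 6317503213538/19894328251.

First insight: from the first term 11/2: the two k-th powers (C = 11/2) combine into one argument.
Consecutive-term ratio: r(k) = (-5/8) * (k-8) (k+2/7) / [(k+1/4) (k+1)] - poly over poly, x = (-5/8) from leading terms; C = 11/2 at k = 0.


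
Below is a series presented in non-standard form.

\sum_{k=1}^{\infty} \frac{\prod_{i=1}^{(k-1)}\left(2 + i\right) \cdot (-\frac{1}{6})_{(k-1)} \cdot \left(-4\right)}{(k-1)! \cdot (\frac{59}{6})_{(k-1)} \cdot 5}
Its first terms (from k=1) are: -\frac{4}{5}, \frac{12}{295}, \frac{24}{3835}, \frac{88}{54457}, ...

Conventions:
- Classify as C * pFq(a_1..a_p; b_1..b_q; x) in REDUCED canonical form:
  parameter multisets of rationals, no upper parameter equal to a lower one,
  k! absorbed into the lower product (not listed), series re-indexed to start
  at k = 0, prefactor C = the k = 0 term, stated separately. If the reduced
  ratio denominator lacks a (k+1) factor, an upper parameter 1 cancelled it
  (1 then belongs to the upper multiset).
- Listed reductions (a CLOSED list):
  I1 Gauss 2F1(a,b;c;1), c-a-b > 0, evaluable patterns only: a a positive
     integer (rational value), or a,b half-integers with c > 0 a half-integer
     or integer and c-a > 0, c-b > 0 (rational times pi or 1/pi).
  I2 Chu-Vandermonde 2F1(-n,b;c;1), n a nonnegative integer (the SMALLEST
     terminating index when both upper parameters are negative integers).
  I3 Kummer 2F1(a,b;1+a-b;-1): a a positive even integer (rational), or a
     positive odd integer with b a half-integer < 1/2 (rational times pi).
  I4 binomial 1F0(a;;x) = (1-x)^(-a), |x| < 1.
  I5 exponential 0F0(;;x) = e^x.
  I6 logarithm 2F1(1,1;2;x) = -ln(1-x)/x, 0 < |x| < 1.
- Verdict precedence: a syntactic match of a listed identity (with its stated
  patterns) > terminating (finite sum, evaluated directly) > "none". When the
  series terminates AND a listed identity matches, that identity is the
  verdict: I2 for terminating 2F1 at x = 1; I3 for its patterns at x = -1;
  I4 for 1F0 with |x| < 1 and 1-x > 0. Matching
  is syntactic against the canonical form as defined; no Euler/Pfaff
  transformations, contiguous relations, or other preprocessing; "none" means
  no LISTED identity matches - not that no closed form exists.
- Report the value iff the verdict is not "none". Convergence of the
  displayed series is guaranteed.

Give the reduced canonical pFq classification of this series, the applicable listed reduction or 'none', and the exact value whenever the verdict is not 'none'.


Key step: t_0 = -\frac{4}{5} here, and the running product (C = -4/5) telescopes to a rising factorial.
Term ratio: r(k) = 1 * (k-\frac{1}{6}) (k+3) / [(k+\frac{59}{6}) (k+1)] - poly over poly, x = 1 from leading terms; C = -\frac{4}{5} at k = 0.

At argument 1: a 2F1 with upper {-\frac{1}{6}, 3}, lower {\frac{59}{6}}, scaled by C = -\frac{4}{5}. Verdict (x = 1): the Gauss summation I1 applies (x = 1: the Gamma ratio telescopes since c-a-b = 7 > 0 and a = 3 in Z>0). Its exact value is -\frac{102131}{136080}.


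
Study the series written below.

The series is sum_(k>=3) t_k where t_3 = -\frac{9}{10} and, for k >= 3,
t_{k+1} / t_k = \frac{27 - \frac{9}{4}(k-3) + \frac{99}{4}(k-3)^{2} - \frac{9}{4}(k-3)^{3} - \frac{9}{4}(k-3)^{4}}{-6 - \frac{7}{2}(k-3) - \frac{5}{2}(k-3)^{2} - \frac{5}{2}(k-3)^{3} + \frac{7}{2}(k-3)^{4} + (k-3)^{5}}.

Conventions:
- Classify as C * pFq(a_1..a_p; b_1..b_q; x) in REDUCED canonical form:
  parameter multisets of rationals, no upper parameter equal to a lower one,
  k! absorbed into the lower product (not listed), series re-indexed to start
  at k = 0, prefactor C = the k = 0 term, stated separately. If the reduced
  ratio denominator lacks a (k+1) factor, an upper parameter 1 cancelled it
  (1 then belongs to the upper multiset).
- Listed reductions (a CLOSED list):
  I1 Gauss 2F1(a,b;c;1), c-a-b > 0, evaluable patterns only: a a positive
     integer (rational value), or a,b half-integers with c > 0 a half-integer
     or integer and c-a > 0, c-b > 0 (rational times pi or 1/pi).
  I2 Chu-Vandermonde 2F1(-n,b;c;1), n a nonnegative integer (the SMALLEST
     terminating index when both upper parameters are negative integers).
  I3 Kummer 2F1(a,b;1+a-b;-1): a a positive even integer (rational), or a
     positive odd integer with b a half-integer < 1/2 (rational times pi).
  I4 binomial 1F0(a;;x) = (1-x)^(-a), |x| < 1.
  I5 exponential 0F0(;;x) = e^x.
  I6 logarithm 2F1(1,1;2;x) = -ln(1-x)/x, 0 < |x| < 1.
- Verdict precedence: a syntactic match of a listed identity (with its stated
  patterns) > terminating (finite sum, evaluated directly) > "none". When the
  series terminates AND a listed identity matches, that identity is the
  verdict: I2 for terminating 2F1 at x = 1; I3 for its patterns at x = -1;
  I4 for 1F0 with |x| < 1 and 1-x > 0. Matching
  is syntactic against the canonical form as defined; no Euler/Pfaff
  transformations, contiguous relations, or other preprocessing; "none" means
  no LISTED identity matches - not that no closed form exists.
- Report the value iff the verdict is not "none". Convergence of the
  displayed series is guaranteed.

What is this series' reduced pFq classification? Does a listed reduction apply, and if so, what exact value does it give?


Classification (C = -\frac{9}{10}): 1F1 with upper {-3}, lower {-\frac{3}{2}}, argument x = -\frac{9}{4}. Verdict: terminating. With -3 upstairs the series is a 4-term polynomial sum; evaluated term by term. Exact value: -\frac{3393}{80}.

First insight: t_0 = -\frac{9}{10} here, and the expanded ratio factors over Q; C = -9/10, roots give parameters.
Step ratio: r(k) = -\frac{9}{4} * (k-3) / [(k-\frac{3}{2}) (k+1)] - rational; roots negated = parameters, x = -\frac{9}{4}, C = -\frac{9}{10}.


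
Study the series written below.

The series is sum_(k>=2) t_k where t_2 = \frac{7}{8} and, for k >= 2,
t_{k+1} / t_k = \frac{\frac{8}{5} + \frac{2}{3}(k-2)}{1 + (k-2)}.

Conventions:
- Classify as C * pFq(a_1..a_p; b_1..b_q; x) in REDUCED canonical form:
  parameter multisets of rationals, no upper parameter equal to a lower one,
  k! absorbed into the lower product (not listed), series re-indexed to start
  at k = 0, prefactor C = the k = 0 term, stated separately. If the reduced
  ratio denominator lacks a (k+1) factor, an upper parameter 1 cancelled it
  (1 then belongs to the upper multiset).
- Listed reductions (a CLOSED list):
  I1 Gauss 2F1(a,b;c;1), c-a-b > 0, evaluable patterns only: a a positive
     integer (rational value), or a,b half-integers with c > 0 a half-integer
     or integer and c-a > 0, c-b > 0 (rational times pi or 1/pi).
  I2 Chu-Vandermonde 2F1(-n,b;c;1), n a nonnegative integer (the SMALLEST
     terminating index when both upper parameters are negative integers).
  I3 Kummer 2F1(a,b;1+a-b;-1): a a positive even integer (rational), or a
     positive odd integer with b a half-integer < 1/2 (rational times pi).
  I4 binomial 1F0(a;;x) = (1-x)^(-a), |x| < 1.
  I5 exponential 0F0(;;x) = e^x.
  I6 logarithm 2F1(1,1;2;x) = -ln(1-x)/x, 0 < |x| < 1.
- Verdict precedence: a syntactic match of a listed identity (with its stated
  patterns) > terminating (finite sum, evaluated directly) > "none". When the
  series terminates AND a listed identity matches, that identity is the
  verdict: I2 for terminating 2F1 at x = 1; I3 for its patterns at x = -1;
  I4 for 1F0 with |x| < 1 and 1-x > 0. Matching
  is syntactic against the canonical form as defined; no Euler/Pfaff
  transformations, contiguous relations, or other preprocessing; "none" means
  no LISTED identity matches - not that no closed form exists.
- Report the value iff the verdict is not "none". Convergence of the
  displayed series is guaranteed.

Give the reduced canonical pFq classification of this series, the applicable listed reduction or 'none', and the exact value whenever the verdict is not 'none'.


At argument \frac{2}{3}: a 1F0 with upper {\frac{12}{5}}, lower {-}, scaled by C = \frac{7}{8}. Verdict at x = \frac{2}{3}: the I4 binomial reduction matches (the 1F0 binomial series: exponent -12/5, x = \frac{2}{3}). Value: \frac{7}{8} \cdot \left(\frac{1}{3}\right)^{-\frac{12}{5}}.

Key observation: x = \frac{2}{3} and factor the ratio over Q (C = 7/8): negated roots = parameters.
Consecutive-term ratio: r(k) = \frac{2}{3} * (k+\frac{12}{5}) / [(k+1)] - rational; roots negated = parameters, x = \frac{2}{3}, C = \frac{7}{8}.


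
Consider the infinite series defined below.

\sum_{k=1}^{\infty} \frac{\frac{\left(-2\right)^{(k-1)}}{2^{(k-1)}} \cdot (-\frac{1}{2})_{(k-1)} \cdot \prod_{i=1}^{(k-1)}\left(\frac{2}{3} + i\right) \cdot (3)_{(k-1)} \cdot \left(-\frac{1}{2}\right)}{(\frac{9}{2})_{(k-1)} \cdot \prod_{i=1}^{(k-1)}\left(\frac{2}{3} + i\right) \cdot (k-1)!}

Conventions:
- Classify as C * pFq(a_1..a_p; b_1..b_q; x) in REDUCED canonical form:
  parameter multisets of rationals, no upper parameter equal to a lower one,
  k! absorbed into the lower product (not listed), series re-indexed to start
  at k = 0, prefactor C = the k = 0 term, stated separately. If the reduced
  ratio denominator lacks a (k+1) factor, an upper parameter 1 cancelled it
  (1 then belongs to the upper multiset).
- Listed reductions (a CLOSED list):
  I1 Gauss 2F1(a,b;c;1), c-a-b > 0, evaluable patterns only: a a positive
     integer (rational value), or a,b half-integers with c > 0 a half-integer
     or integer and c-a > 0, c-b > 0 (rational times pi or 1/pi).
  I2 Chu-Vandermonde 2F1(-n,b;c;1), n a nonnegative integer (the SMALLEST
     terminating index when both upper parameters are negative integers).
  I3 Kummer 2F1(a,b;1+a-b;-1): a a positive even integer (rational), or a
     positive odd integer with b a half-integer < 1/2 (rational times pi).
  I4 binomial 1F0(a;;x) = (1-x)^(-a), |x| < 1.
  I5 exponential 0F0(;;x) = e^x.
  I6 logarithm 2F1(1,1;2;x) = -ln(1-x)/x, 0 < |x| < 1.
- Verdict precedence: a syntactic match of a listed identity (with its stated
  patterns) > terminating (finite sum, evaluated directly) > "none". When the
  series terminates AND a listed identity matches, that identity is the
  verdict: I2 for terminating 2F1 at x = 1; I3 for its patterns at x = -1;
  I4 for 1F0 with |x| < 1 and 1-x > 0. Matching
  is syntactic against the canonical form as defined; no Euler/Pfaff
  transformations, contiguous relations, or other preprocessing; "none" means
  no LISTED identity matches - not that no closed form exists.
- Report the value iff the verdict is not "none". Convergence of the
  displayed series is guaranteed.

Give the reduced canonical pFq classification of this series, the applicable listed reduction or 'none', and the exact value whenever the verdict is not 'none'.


Key step: t_0 = -\frac{1}{2} here, and the two k-th powers (prefactor -1/2) combine into one argument.
Adjacent-term ratio: r(k) = -1 * (k-\frac{1}{2}) (k+3) / [(k+\frac{9}{2}) (k+1)] - poly over poly, x = -1 from leading terms; C = -\frac{1}{2} at k = 0.

The series (x = -1) is 2F1: upper {-\frac{1}{2}, 3}, lower {\frac{9}{2}}, prefactor -\frac{1}{2}. Verdict: the Kummer evaluation I3 applies (x = -1; c = \frac{9}{2} equals 1+a-b for upper {-\frac{1}{2}, 3}: listed pattern). Sum: \left(-\frac{105}{512}\right) \cdot \pi.


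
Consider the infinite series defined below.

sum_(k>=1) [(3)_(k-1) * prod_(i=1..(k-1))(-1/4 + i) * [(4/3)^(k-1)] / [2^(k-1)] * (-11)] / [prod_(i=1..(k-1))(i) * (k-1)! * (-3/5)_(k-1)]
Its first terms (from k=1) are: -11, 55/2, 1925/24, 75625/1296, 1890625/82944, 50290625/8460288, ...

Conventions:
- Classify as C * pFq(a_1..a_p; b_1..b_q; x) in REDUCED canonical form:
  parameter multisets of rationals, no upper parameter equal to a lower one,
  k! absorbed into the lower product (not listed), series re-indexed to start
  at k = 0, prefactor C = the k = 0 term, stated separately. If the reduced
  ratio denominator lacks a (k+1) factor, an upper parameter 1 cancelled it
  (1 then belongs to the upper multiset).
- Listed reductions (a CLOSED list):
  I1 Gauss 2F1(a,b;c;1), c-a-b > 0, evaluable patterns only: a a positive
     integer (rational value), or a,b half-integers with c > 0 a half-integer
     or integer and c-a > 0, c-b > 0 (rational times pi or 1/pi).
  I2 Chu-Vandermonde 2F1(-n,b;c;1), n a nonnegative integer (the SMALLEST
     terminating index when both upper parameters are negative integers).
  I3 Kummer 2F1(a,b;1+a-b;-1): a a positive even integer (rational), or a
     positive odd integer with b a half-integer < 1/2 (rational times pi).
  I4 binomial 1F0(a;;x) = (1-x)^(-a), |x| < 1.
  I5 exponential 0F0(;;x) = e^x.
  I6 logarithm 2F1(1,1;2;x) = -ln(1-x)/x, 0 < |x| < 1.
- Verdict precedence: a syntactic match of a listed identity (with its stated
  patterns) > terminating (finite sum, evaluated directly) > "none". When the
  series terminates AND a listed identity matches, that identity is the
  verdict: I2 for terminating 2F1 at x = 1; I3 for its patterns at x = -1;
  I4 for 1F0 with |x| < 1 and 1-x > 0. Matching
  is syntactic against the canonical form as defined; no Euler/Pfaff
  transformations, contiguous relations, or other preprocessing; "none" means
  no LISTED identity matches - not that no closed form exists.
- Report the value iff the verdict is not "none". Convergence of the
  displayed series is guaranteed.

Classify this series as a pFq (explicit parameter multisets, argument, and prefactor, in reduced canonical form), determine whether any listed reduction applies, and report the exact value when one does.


Prefactor -11, argument 2/3: 2F2 with upper {3/4, 3} over lower {-3/5, 1}. Verdict: none. Every listed pattern misses the 2F2 form at 2/3, upper {3/4, 3}.

Key step: with t_0 = -11, the lower running product (C = -11, x = 2/3) is a rising factorial.
Step ratio: r(k) = (2/3) * (k+3/4) (k+3) / [(k-3/5) (k+1) (k+1)] - rational; roots negated = parameters, x = (2/3), C = -11.


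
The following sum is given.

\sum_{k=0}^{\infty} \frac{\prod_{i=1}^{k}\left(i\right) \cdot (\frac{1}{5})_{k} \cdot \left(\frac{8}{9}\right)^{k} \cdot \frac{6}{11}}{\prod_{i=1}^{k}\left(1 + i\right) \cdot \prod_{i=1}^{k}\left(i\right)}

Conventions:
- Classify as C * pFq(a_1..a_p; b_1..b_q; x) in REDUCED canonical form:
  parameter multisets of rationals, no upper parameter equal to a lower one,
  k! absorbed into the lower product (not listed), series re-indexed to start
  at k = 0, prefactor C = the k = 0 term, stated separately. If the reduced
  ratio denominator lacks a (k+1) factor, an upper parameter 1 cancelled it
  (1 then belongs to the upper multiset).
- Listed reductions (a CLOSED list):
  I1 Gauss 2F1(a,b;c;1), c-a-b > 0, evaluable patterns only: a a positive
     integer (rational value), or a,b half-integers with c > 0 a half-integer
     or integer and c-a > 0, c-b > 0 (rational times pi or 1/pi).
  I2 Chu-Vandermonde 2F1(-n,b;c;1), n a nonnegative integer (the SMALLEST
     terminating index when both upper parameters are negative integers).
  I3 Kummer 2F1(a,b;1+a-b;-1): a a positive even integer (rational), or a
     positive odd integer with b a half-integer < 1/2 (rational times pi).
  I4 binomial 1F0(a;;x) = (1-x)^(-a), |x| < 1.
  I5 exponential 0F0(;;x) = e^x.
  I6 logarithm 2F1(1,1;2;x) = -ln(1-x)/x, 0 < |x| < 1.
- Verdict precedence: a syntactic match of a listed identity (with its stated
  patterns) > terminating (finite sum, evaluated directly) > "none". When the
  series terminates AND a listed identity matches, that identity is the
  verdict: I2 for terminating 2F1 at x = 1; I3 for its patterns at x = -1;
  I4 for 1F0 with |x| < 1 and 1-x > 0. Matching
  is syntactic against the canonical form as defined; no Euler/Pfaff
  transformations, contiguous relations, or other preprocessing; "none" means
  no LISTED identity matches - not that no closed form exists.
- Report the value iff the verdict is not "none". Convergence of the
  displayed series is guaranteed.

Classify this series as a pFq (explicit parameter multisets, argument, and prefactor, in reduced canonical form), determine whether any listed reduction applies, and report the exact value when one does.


Prefactor \frac{6}{11}, argument \frac{8}{9}: 2F1 with upper {\frac{1}{5}, 1} over lower {2}. Verdict: none. Every listed pattern misses the 2F1 form at \frac{8}{9}, upper {\frac{1}{5}, 1}.

Key step: t_0 = \frac{6}{11} here, and the product of the first k integers (prefactor 6/11) is k!.
Consecutive-term ratio: r(k) = \frac{8}{9} * (k+\frac{1}{5}) (k+1) / [(k+2) (k+1)] - rational in k. x = \frac{8}{9}; t_0 = \frac{6}{11}; negate the roots.


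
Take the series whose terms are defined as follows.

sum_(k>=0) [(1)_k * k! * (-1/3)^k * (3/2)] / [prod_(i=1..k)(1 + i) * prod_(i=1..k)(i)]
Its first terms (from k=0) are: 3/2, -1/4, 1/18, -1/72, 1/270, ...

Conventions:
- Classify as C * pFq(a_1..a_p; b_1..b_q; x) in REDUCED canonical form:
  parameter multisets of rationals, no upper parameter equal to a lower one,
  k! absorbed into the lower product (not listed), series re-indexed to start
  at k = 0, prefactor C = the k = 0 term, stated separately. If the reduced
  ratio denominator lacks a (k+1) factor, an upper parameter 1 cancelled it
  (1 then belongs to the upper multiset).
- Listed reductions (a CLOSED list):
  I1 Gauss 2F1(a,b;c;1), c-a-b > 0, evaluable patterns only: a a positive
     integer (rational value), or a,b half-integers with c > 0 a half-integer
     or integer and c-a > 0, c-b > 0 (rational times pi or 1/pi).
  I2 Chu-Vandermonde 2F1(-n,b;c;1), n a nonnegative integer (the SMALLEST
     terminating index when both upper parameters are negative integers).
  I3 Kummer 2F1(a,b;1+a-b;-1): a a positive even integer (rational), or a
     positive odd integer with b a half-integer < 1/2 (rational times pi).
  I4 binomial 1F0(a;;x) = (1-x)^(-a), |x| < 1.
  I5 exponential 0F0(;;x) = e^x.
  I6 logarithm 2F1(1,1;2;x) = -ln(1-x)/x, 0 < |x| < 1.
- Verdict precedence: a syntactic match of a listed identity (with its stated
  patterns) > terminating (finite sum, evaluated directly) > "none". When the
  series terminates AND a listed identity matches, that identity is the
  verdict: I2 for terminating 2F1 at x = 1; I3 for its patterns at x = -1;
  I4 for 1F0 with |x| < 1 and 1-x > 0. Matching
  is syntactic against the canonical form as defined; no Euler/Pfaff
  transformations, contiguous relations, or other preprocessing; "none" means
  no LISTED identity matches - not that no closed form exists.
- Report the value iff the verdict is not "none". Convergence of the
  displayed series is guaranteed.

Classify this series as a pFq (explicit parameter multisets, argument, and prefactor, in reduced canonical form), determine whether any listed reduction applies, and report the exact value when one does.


With C = 3/2: the canonical form is 2F1(1, 1; 2; -1/3). Verdict at x = -1/3: the logarithmic series (I6) matches (the logarithm: parameters (1,1;2), x = -1/3). Hence: (9/2) * ln(4/3).

Key observation: t_0 = 3/2 here, and the lower running product (prefactor 3/2) is a rising factorial.
Step ratio: r(k) = (-1/3) * (k+1) (k+1) / [(k+2) (k+1)] - poly over poly, x = (-1/3) from leading terms; C = 3/2 at k = 0.


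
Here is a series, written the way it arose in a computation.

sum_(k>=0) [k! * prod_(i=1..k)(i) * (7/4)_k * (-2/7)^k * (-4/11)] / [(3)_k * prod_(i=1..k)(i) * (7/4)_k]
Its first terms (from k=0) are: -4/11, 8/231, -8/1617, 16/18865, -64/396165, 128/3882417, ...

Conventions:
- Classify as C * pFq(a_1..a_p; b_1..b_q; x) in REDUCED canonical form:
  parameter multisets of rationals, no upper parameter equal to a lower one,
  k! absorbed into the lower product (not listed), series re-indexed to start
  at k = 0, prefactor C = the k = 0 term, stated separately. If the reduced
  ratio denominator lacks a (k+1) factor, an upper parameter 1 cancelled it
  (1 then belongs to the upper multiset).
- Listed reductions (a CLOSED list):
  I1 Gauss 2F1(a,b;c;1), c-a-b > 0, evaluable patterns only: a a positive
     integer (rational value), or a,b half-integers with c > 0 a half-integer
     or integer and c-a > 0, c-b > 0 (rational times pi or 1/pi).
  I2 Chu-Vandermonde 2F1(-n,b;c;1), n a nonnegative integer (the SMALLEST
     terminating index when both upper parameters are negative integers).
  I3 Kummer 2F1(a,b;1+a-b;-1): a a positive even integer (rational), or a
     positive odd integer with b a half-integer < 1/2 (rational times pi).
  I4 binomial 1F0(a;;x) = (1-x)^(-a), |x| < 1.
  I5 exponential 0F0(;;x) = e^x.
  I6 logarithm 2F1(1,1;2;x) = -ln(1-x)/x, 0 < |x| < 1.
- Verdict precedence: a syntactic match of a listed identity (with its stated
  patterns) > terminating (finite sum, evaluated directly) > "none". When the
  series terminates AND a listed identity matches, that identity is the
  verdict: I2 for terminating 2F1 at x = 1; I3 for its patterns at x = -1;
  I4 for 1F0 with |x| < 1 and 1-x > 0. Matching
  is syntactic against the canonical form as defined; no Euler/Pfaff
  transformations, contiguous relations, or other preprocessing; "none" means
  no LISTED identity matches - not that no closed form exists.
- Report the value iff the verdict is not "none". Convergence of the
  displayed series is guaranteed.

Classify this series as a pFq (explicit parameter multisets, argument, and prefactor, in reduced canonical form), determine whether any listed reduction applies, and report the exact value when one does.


The series (x = -2/7) is 2F1: upper {1, 1}, lower {3}, prefactor -4/11. Verdict: none. A 2F1 with upper {1, 1} fits none of I1-I6 at x = -2/7; the sum runs forever.

Key observation: x = (-2/7) and the parameter 7/4 appears in both the upper and lower lists and cancels.
Ratio: r(k) = (-2/7) * (k+1) (k+1) / [(k+3) (k+1)] - rational in k, leading ratio (-2/7); with t_0 = -4/11, classification follows.


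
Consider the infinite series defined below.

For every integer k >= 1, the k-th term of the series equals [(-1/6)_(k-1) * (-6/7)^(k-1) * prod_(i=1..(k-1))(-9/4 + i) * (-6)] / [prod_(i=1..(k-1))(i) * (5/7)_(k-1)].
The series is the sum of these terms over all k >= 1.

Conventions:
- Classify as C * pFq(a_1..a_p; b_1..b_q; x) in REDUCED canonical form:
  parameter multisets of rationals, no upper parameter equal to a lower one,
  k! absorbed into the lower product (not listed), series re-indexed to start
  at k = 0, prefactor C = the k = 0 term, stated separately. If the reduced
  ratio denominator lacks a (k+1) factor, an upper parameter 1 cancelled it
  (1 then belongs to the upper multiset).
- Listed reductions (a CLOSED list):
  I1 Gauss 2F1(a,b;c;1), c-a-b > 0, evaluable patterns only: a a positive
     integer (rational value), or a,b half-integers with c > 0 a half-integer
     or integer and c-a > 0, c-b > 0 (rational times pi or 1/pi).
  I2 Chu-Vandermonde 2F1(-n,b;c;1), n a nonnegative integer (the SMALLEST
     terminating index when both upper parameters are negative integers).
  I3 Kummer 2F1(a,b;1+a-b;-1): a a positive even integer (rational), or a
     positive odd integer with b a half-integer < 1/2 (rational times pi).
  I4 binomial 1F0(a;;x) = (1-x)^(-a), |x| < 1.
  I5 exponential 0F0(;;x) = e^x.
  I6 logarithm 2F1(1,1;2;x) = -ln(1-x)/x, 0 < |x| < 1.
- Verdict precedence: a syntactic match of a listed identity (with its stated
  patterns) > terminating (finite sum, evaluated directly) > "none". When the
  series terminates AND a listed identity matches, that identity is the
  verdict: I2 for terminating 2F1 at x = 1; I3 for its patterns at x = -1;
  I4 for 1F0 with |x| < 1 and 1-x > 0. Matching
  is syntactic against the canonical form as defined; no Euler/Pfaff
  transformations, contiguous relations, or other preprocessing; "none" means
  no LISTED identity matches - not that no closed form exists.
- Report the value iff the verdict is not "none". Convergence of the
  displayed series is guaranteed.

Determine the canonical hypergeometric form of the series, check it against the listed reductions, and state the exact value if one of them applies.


At argument -6/7: a 2F1 with upper {-5/4, -1/6}, lower {5/7}, scaled by C = -6. Verdict: none - at argument -6/7 the multisets {-5/4, -1/6} ; {5/7} match no listed identity.

The tell: t_0 being -6, the running product (prefactor -6) telescopes to a rising factorial.
Consecutive-term ratio: r(k) = (-6/7) * (k-5/4) (k-1/6) / [(k+5/7) (k+1)] ; factor over Q: parameters, x = (-6/7), and C = -6.


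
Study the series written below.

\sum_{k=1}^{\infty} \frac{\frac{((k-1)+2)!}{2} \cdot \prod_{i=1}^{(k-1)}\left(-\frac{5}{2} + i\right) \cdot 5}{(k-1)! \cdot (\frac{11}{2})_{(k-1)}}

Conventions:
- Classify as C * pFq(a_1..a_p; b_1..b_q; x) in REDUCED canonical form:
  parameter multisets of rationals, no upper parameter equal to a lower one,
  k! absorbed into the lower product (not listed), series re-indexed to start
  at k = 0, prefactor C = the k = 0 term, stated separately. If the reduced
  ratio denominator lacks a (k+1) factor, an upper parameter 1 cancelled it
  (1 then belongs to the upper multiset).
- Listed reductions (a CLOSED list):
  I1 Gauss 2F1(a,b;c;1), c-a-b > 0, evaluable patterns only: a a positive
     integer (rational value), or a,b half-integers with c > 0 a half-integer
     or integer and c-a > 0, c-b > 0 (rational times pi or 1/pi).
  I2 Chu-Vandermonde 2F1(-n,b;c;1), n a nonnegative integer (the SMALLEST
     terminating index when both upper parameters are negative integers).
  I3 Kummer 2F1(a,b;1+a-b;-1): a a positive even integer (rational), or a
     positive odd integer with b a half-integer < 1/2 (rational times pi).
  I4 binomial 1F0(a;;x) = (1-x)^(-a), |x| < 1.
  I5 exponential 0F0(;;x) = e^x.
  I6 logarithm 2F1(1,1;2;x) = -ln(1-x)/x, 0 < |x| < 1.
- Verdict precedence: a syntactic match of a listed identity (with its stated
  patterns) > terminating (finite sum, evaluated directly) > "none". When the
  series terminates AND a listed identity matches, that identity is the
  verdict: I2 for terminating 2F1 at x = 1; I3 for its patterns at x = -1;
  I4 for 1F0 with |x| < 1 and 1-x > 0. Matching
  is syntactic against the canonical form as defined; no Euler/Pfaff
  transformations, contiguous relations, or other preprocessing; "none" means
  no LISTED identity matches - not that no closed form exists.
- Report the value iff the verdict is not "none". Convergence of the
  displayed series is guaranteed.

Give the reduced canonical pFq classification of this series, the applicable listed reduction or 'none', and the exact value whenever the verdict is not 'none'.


Canonical form: C = 5 times 2F1 with upper {-\frac{3}{2}, 3}, lower {\frac{11}{2}}, x = 1. Verdict: Gauss (I1, integer-parameter pattern) applies (x = 1: the Gamma ratio telescopes since c-a-b = 4 > 0 and a = 3 in Z>0). Exact value: \frac{105}{64}.

First insight: with t_0 = 5, the factorial ratio (C = 5, x = 1) (k+a-1)!/(a-1)! is a rising factorial (a)_k.
Term ratio: r(k) = 1 * (k-\frac{3}{2}) (k+3) / [(k+\frac{11}{2}) (k+1)] - rational; roots negated = parameters, x = 1, C = 5.
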